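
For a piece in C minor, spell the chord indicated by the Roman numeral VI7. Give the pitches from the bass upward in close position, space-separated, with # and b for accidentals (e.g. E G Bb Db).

Ab C Eb G

In C minor, the submediant is Ab, and the diatonic chord built there is a major seventh chord.
That chord is spelled Ab-C-Eb-G.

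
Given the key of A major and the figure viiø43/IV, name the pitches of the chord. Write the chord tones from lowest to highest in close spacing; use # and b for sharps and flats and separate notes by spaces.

G B C# E

viiø43/IV is a secondary leading-tone chord. The target IV is D in A major; the applied chord is rooted a semitone below, on C#.
Building a half-diminished seventh chord on C# gives C#-E-G-B.
The figured bass 43 indicates second inversion, placing the fifth (G) in the bass: G-B-C#-E.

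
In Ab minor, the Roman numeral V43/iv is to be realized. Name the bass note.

Eb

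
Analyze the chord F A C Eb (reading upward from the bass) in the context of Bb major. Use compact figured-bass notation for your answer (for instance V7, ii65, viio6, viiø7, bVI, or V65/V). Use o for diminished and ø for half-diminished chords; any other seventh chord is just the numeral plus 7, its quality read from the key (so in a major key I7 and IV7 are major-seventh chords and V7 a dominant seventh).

V7

The pitches F-A-C-Eb form a dominant seventh chord rooted on F.
F is scale degree 5 in Bb major, and a dominant seventh chord on that degree is written V7.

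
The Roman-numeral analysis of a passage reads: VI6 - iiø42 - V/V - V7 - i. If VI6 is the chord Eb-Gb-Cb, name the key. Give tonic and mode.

Eb minor

The chord Cb/Eb is a major triad rooted on Cb; its label is VI6.
VI6 on Cb implies Cb is the submediant; that puts the tonic at Eb, and the uppercase numeral fits minor mode.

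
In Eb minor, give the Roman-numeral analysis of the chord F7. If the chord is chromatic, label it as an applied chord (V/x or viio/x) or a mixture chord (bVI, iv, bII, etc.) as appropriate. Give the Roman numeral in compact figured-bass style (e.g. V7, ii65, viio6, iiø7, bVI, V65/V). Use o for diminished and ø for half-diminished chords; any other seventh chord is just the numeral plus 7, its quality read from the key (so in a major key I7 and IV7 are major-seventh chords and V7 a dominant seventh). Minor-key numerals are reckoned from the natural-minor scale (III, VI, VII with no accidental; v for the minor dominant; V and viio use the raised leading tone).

V7/V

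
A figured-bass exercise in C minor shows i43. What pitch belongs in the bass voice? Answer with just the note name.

i in C minor has root C; the chord is C-Eb-G-Bb.
The figure 43 means second inversion — the fifth is in the bass.

G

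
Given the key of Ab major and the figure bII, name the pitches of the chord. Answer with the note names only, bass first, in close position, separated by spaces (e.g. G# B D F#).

Bbb Db Fb

Scale degree 2 in Ab major is Bb; lowering it a half step gives Bbb. bII is the Neapolitan chord — a major triad on the lowered second degree.
So the chord is Bbb-Db-Fb.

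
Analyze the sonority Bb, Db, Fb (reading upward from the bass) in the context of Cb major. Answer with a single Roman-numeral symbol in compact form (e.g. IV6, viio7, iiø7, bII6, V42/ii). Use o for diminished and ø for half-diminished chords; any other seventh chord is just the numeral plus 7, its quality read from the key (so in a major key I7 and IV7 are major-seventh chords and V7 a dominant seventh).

Stacked in thirds the chord is Bb-Db-Fb: a diminished triad on Bb.
In Cb major, Bb is the leading tone; the diatonic diminished triad there is viio.

viio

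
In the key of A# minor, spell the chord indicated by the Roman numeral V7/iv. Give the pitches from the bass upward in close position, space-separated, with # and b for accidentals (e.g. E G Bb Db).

The slash means an applied dominant: we want the dominant of iv. In A# minor, iv is D# minor, and its dominant is built on A#.
Building a dominant seventh chord on A# gives A#-C##-E#-G#.

A# C## E# G#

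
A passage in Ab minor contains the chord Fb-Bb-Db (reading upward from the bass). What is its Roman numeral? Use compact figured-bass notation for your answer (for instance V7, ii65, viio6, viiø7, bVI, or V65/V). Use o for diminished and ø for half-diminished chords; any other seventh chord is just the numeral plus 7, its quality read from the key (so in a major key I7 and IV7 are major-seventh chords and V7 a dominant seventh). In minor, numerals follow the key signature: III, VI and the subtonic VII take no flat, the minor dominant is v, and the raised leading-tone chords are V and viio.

Stacked in thirds the chord is Bb-Db-Fb: a diminished triad on Bb.
In Ab minor, Bb is the supertonic; the diatonic diminished triad there is iio.
With Fb in the bass the chord is in second inversion, so the figured bass is 64.

iio64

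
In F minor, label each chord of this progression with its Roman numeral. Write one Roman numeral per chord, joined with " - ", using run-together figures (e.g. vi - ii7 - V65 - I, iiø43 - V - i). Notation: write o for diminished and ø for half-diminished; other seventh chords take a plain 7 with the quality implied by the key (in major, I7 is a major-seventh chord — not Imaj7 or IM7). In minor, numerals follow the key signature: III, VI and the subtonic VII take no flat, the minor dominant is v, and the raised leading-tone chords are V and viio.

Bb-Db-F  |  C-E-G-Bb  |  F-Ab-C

Bb-Db-F has root Bb, degree 4 in F minor, so iv.
C-E-G-Bb: root C is the dominant; dominant seventh chord there is V7.
F-Ab-C: root F is the tonic; minor triad there is i.

iv - V7 - i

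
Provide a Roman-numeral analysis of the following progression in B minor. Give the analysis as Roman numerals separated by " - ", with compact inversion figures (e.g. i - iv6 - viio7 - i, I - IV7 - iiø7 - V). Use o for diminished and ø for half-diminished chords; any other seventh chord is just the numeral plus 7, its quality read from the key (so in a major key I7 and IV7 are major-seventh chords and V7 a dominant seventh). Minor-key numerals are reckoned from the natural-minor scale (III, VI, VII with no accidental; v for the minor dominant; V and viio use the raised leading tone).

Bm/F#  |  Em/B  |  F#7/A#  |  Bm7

Bm/F# has root B, degree 1 in B minor, so i64.
Em/B: root E is the subdominant; minor triad there is iv64.
F#7/A#: dominant seventh chord on F# = scale degree 5 → V65.
Bm7 has root B, degree 1 in B minor, so i7.

i64 - iv64 - V65 - i7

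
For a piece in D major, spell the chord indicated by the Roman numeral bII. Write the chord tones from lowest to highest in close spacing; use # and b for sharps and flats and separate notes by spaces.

Eb G Bb

bII is the Neapolitan chord — a major triad on the lowered second degree. In D major that root is Eb.
So the chord is Eb-G-Bb, a major triad.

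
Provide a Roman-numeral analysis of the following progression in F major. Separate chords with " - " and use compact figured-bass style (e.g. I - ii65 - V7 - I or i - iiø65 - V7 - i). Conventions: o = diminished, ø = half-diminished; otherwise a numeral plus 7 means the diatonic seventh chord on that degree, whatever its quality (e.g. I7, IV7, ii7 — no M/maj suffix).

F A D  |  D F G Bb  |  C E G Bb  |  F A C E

F-A-D has root D, degree 6 in F major, so vi6.
D-F-G-Bb has root G, degree 2 in F major, so ii43.
C-E-G-Bb: dominant seventh chord on C = scale degree 5 → V7.
F-A-C-E has root F, degree 1 in F major, so I7.

vi6 - ii43 - V7 - I7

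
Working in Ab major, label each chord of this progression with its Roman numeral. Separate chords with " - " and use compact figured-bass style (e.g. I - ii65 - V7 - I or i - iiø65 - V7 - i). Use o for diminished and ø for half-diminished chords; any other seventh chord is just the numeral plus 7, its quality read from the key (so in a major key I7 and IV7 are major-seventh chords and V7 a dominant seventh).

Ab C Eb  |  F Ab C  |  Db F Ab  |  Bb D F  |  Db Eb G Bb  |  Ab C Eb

I - vi - IV - V/V - V42 - I

Ab-C-Eb: major triad on Ab = scale degree 1 → I.
F-Ab-C: minor triad on F = scale degree 6 → vi.
Db-F-Ab has root Db, degree 4 in Ab major, so IV.
Bb-D-F: a major triad on Bb, the applied dominant of V → V/V.
Db-Eb-G-Bb: dominant seventh chord on Eb = scale degree 5 → V42.
Ab-C-Eb: root Ab is the tonic; major triad there is I.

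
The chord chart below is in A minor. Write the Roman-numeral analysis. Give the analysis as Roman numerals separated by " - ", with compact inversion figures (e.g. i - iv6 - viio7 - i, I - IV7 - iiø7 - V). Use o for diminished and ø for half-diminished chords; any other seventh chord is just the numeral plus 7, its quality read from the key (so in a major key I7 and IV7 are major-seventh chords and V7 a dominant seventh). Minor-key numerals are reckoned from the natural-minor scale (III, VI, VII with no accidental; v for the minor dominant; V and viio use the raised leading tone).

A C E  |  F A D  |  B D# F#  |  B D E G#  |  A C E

i - iv6 - V/V - V43 - i

A-C-E has root A, degree 1 in A minor, so i.
F-A-D has root D, degree 4 in A minor, so iv6.
B-D#-F#: a major triad on B, the applied dominant of V → V/V.
B-D-E-G#: root E is the dominant; dominant seventh chord there is V43.
A-C-E has root A, degree 1 in A minor, so i.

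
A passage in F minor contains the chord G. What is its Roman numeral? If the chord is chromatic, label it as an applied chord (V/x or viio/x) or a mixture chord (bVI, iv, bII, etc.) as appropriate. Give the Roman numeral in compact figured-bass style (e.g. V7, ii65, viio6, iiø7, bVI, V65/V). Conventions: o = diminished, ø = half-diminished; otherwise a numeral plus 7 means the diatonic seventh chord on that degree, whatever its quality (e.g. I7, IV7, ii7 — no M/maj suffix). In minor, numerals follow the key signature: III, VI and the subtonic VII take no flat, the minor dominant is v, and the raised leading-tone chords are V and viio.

V/V

The pitches G-B-D form a major triad rooted on G.
G is not a diatonic chord root with this quality in F minor, but it lies a perfect fifth above C (V), so the chord functions as an applied dominant of V.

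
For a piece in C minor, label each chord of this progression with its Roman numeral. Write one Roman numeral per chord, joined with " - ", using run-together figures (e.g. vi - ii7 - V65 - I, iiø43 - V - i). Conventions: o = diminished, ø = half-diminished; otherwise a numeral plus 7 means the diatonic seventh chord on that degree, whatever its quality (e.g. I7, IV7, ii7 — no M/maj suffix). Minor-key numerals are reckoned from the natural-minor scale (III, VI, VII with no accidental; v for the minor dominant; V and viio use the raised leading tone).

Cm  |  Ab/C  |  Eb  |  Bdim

Cm: root C is the tonic; minor triad there is i.
Ab/C: root Ab is the submediant; major triad there is VI6.
Eb: root Eb is the mediant; major triad there is III.
Bdim has root B, degree 7 in C minor, so viio.

i - VI6 - III - viio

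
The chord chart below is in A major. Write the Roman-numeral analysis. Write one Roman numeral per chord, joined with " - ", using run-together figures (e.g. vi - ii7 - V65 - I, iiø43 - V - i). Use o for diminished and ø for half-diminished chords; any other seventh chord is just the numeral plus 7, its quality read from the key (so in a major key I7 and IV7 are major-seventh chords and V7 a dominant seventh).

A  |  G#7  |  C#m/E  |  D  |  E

A: root A is the tonic; major triad there is I.
G#7 is the secondary dominant of iii (dominant seventh chord on G#): V7/iii.
C#m/E has root C#, degree 3 in A major, so iii6.
D: root D is the subdominant; major triad there is IV.
E: root E is the dominant; major triad there is V.

I - V7/iii - iii6 - IV - V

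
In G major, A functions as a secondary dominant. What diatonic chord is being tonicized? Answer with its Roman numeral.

V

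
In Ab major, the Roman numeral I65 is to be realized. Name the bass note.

C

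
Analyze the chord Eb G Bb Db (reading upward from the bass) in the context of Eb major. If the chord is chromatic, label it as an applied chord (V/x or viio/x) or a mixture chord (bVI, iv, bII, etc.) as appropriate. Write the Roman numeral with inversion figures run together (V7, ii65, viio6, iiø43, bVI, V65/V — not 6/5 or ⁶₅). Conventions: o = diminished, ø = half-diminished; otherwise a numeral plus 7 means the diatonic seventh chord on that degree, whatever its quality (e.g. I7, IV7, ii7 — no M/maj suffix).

V7/IV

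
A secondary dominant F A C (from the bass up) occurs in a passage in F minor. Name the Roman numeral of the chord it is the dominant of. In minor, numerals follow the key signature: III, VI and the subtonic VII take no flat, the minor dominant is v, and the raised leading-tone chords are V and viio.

The chord is a major triad on F.
A dominant resolves down a perfect fifth: F → Bb. In F minor, Bb is scale degree 4, i.e. iv.

iv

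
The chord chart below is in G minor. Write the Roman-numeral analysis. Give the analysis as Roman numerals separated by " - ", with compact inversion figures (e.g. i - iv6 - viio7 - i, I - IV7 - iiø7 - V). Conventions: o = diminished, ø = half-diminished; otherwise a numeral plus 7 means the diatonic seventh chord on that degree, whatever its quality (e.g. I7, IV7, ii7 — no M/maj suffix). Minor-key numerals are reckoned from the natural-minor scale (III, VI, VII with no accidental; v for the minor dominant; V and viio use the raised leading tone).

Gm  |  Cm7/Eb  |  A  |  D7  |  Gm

Gm: root G is the tonic; minor triad there is i.
Cm7/Eb has root C, degree 4 in G minor, so iv65.
A: chromatic; A is V of V, so V/V.
D7 has root D, degree 5 in G minor, so V7.
Gm has root G, degree 1 in G minor, so i.

i - iv65 - V/V - V7 - i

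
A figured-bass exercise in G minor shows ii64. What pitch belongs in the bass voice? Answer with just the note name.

ii in G minor has root A; the chord is A-C-E.
The figure 64 means second inversion — the fifth is in the bass.

E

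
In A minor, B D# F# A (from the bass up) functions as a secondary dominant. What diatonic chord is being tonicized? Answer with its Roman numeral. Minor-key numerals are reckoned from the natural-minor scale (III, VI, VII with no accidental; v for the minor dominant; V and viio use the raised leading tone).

V

The chord is a dominant seventh chord on B.
A dominant resolves down a perfect fifth: B → E. In A minor, E is scale degree 5, i.e. V.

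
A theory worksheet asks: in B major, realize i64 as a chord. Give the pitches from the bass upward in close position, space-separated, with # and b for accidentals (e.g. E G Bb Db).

F# B D

i64 is the minor tonic, borrowed from the parallel minor. In B major that root is B.
So the chord is B-D-F#.
The figured bass 64 indicates second inversion, placing the fifth (F#) in the bass: F#-B-D.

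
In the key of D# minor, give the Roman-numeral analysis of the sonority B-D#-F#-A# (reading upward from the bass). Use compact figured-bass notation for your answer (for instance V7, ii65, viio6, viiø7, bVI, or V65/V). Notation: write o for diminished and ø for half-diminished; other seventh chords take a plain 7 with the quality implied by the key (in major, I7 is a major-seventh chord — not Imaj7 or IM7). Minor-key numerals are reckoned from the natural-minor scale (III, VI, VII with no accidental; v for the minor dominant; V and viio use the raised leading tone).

Stacked in thirds the chord is B-D#-F#-A#: a major seventh chord on B.
In D# minor, B is the submediant; the diatonic major seventh chord there is VI7.

VI7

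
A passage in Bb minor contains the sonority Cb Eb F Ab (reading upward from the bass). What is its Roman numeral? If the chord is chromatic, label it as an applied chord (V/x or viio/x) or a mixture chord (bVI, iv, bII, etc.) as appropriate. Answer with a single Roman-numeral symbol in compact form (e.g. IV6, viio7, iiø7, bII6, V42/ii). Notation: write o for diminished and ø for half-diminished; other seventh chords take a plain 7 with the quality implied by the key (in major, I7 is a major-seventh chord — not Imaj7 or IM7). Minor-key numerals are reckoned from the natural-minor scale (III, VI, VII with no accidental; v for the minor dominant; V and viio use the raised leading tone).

viiø43/VI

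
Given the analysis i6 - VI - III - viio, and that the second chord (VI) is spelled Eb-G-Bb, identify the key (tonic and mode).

G minor

VI is given as Eb-G-Bb — a major triad with root Eb.
VI on Eb implies Eb is the submediant; that puts the tonic at G, and the uppercase numeral fits minor mode.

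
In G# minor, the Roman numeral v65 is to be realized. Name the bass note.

F#

v in G# minor has root D#; the chord is D#-F#-A#-C#.
The figure 65 means first inversion — the third is in the bass.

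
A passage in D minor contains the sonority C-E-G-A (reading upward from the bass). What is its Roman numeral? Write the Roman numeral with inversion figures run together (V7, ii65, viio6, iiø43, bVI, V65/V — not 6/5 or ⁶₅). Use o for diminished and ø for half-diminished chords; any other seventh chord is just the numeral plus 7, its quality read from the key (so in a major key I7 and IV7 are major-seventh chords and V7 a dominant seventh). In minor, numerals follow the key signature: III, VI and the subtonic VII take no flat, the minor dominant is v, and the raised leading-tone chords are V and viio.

The pitches A-C-E-G form a minor seventh chord rooted on A.
A is scale degree 5 in D minor, and a minor seventh chord on that degree is written v7.
With C in the bass the chord is in first inversion, so the figured bass is 65.

v65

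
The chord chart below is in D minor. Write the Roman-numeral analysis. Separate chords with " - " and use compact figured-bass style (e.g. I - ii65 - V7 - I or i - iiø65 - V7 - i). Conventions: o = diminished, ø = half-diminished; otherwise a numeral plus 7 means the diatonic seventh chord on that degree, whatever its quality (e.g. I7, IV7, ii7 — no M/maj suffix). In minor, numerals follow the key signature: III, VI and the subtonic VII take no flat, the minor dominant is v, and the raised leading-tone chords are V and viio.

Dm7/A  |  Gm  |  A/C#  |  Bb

i43 - iv - V6 - VI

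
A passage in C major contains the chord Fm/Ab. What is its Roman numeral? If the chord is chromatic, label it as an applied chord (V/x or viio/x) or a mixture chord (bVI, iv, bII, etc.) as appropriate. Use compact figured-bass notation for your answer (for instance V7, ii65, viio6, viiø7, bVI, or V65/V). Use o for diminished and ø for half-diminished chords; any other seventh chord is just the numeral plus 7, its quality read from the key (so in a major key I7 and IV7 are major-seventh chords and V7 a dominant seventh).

iv6

The pitches F-Ab-C form a minor triad rooted on F.
F is the fourth degree of C major. This is the minor subdominant, borrowed from the parallel minor.
With Ab in the bass the chord is in first inversion, so the figured bass is 6.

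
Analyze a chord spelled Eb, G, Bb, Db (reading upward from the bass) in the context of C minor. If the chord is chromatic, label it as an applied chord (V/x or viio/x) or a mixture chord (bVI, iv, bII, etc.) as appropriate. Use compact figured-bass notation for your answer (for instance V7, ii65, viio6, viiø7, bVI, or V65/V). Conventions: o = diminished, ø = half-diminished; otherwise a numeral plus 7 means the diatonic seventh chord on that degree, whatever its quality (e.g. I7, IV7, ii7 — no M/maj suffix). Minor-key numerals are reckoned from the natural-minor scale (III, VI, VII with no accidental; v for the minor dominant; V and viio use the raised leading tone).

The pitches Eb-G-Bb-Db form a dominant seventh chord rooted on Eb.
Eb is not a diatonic chord root with this quality in C minor, but it lies a perfect fifth above Ab (VI), so the chord functions as an applied dominant of VI.

V7/VI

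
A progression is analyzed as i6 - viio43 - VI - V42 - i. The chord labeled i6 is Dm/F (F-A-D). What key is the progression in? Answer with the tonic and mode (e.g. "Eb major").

D minor

The chord Dm/F is a minor triad rooted on D; its label is i6.
If D is scale degree 1 and the mode makes that degree carry a minor triad, the tonic is D and the mode is minor.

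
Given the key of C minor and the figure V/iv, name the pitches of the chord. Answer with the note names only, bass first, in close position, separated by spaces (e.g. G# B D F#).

The slash means an applied dominant: we want the dominant of iv. In C minor, iv is F minor, and its dominant is built on C.
Building a major triad on C gives C-E-G.

C E G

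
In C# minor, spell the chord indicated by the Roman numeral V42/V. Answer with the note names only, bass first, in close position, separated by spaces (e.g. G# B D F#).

C# D# F## A#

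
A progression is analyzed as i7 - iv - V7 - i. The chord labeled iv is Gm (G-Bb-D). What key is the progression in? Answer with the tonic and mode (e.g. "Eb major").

D minor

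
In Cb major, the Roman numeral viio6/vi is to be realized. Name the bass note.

Bb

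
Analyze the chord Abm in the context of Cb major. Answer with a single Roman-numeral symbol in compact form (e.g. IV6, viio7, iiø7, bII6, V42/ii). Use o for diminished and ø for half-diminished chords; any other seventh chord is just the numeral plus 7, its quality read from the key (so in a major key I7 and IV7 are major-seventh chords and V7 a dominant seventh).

vi

Stacked in thirds the chord is Ab-Cb-Eb: a minor triad on Ab.
In Cb major, Ab is the submediant; the diatonic minor triad there is vi.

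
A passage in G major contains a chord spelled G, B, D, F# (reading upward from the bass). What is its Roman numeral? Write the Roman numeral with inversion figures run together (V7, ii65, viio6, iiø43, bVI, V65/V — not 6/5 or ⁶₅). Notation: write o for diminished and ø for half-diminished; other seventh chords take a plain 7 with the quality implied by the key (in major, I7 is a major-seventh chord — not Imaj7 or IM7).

Stacked in thirds the chord is G-B-D-F#: a major seventh chord on G.
In G major, G is the tonic; the diatonic major seventh chord there is I7.

I7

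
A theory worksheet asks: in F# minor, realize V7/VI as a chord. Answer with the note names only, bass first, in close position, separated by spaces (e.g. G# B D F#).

A C# E G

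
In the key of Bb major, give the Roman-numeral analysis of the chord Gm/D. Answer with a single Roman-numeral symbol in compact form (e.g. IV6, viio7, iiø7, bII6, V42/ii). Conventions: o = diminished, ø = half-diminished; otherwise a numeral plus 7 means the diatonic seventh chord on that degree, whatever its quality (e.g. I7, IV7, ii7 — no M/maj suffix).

Stacked in thirds the chord is G-Bb-D: a minor triad on G.
In Bb major, G is the submediant; the diatonic minor triad there is vi.
With D in the bass the chord is in second inversion, so the figured bass is 64.

vi64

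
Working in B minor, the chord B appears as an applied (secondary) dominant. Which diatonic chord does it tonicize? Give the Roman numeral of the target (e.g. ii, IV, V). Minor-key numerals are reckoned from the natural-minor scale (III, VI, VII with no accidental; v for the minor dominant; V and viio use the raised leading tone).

iv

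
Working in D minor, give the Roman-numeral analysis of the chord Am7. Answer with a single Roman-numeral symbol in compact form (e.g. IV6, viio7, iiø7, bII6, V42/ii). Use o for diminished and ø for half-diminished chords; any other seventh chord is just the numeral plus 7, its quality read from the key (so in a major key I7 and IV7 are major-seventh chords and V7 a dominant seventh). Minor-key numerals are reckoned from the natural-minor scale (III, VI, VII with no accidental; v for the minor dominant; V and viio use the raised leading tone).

v7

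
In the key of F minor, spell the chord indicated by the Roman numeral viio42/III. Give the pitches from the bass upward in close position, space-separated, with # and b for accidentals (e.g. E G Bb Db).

viio42/III is a secondary leading-tone chord. The target III is Ab in F minor; the applied chord is rooted a semitone below, on G.
Building a fully diminished seventh chord on G gives G-Bb-Db-Fb.
With the 42 figure the chord is in third inversion; from the bass Fb upward in close position it reads Fb-G-Bb-Db.

Fb G Bb Db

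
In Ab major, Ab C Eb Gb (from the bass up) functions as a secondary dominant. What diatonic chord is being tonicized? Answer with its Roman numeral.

IV

The chord is a dominant seventh chord on Ab.
A dominant resolves down a perfect fifth: Ab → Db. In Ab major, Db is scale degree 4, i.e. IV.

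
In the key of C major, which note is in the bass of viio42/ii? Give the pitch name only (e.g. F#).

Bb

The applied chord viio42/ii is rooted on C#: C#-E-G-Bb.
The figure 42 means third inversion — the seventh is in the bass.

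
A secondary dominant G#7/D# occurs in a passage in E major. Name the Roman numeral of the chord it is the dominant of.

The chord is a dominant seventh chord on G#.
A dominant resolves down a perfect fifth: G# → C#. In E major, C# is scale degree 6, i.e. vi.

vi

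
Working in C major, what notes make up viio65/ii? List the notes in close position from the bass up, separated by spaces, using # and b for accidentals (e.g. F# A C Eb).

E G Bb C#

viio65/ii is a secondary leading-tone chord. The target ii is D in C major; the applied chord is rooted a semitone below, on C#.
Building a fully diminished seventh chord on C# gives C#-E-G-Bb.
With the 65 figure the chord is in first inversion; from the bass E upward in close position it reads E-G-Bb-C#.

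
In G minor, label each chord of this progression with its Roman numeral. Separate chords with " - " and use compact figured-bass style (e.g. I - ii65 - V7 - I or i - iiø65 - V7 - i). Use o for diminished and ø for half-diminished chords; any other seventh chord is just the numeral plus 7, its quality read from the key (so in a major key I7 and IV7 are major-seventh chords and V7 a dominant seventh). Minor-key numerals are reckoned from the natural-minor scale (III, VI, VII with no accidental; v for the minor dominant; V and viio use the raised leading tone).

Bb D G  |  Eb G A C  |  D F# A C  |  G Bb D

Bb-D-G: minor triad on G = scale degree 1 → i6.
Eb-G-A-C: half-diminished seventh chord on A = scale degree 2 → iiø43.
D-F#-A-C: root D is the dominant; dominant seventh chord there is V7.
G-Bb-D has root G, degree 1 in G minor, so i.

i6 - iiø43 - V7 - i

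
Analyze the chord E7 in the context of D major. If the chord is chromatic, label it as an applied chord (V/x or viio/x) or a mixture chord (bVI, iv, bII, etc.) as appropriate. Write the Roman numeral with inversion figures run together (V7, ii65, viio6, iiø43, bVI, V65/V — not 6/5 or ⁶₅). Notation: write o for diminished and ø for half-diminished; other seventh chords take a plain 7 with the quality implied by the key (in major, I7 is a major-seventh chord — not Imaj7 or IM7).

V7/V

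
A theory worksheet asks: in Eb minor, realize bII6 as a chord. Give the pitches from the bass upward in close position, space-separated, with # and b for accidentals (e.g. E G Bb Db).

Ab Cb Fb

bII6 is the Neapolitan sixth — a major triad on the lowered second degree, here in its customary first inversion. In Eb minor that root is Fb.
So the chord is Fb-Ab-Cb.
The figured bass 6 indicates first inversion, placing the third (Ab) in the bass: Ab-Cb-Fb.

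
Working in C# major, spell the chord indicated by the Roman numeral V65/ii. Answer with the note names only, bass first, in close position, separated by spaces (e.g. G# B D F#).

C## E# G# A#

The slash means an applied dominant: we want the dominant of ii. In C# major, ii is D# minor, and its dominant is built on A#.
Building a dominant seventh chord on A# gives A#-C##-E#-G#.
With the 65 figure the chord is in first inversion; from the bass C## upward in close position it reads C##-E#-G#-A#.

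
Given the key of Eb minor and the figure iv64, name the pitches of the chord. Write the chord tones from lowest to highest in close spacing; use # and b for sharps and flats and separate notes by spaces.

Eb Ab Cb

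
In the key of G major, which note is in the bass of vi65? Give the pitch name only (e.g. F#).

G

vi in G major has root E; the chord is E-G-B-D.
The figure 65 means first inversion — the third is in the bass.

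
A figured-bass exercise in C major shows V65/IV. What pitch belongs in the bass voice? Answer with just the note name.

E

The applied chord V65/IV is rooted on C: C-E-G-Bb.
The figure 65 means first inversion — the third is in the bass.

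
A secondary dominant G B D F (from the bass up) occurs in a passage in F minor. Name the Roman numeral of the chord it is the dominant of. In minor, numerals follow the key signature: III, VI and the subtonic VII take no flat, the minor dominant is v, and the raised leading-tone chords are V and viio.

V

The chord is a dominant seventh chord on G.
A dominant resolves down a perfect fifth: G → C. In F minor, C is scale degree 5, i.e. V.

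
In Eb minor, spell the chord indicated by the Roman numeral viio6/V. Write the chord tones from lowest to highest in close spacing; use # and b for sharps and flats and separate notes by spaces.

viio6/V is a secondary leading-tone chord. The target V is Bb in Eb minor; the applied chord is rooted a semitone below, on A.
Building a diminished triad on A gives A-C-Eb.
The figured bass 6 indicates first inversion, placing the third (C) in the bass: C-Eb-A.

C Eb A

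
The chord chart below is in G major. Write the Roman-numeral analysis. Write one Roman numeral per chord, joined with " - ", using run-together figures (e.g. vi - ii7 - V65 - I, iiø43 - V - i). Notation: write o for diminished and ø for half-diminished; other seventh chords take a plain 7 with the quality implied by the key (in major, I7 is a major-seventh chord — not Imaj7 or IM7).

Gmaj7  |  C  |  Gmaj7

I7 - IV - I7

Gmaj7: root G is the tonic; major seventh chord there is I7.
C: root C is the subdominant; major triad there is IV.
Gmaj7: major seventh chord on G = scale degree 1 → I7.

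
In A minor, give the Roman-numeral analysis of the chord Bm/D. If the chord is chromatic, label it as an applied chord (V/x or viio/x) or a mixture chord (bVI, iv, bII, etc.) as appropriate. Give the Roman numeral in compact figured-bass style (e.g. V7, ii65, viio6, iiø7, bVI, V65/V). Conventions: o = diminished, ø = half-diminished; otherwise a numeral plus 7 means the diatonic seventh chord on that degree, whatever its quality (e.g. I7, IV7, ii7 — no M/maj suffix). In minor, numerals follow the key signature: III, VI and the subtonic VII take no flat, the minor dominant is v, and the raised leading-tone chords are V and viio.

The pitches B-D-F# form a minor triad rooted on B.
B is the second degree of A minor. This is the minor supertonic, borrowed from the parallel major (the Dorian ii).
With D in the bass the chord is in first inversion, so the figured bass is 6.

ii6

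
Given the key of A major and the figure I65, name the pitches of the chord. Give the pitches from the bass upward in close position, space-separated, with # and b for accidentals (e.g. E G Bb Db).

The numeral's case and figure indicate a major seventh chord. In A major its root, the tonic, is A.
That chord is spelled A-C#-E-G#.
The figured bass 65 indicates first inversion, placing the third (C#) in the bass: C#-E-G#-A.

C# E G# A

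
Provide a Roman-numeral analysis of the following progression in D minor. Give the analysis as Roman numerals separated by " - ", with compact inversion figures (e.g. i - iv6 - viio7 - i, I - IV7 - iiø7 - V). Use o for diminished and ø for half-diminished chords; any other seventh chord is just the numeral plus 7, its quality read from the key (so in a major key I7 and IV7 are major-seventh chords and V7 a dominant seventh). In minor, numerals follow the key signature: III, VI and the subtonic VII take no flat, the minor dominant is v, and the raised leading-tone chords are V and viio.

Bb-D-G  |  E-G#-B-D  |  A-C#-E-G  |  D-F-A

iv6 - V7/V - V7 - i

Bb-D-G: root G is the subdominant; minor triad there is iv6.
E-G#-B-D: a dominant seventh chord on E, the applied dominant of V → V7/V.
A-C#-E-G has root A, degree 5 in D minor, so V7.
D-F-A: minor triad on D = scale degree 1 → i.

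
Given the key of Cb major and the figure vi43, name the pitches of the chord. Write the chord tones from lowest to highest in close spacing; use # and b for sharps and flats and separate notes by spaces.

Eb Gb Ab Cb

In Cb major, scale degree 6 is Ab, and the diatonic chord built there is a minor seventh chord.
That chord is spelled Ab-Cb-Eb-Gb.
The figured bass 43 indicates second inversion, placing the fifth (Eb) in the bass: Eb-Gb-Ab-Cb.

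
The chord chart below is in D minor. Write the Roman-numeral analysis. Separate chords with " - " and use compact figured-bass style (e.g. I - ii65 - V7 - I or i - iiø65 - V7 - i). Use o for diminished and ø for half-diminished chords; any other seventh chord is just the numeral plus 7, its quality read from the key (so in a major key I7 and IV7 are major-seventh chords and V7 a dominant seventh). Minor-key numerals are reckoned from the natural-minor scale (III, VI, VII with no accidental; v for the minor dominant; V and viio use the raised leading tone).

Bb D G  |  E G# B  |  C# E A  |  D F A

Bb-D-G has root G, degree 4 in D minor, so iv6.
E-G#-B: a major triad on E, the applied dominant of V → V/V.
C#-E-A has root A, degree 5 in D minor, so V6.
D-F-A has root D, degree 1 in D minor, so i.

iv6 - V/V - V6 - i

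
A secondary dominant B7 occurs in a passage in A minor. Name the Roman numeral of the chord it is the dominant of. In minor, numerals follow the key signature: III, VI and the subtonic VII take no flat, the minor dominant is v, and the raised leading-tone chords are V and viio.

V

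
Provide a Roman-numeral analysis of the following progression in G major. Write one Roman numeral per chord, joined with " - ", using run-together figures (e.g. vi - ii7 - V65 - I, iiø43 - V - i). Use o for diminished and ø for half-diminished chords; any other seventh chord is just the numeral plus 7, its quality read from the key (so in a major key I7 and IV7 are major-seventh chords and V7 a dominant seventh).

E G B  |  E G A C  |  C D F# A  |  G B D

E-G-B: minor triad on E = scale degree 6 → vi.
E-G-A-C: root A is the supertonic; minor seventh chord there is ii43.
C-D-F#-A has root D, degree 5 in G major, so V42.
G-B-D: major triad on G = scale degree 1 → I.

vi - ii43 - V42 - I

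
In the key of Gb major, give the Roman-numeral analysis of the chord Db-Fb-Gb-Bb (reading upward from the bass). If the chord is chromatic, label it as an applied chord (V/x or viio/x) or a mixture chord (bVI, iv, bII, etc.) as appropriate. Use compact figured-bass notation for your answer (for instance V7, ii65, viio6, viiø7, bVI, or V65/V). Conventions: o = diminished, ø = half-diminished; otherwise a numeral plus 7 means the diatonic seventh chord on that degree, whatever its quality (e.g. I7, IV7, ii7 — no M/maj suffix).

V43/IV

Stacked in thirds the chord is Gb-Bb-Db-Fb: a dominant seventh chord on Gb.
Gb is not a diatonic chord root with this quality in Gb major, but it lies a perfect fifth above Cb (IV), so the chord functions as an applied dominant of IV.
With Db in the bass the chord is in second inversion, so the figured bass is 43.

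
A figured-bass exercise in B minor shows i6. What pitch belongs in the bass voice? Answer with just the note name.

D

i in B minor has root B; the chord is B-D-F#.
The figure 6 means first inversion — the third is in the bass.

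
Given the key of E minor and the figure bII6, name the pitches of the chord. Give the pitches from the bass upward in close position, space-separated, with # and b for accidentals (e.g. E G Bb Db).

A C F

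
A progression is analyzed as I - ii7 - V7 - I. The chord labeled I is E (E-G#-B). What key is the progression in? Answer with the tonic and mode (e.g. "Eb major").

E major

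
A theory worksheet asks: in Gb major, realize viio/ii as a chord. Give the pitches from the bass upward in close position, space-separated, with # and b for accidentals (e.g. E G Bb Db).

viio/ii is a secondary leading-tone chord. The target ii is Ab in Gb major; the applied chord is rooted a semitone below, on G.
Building a diminished triad on G gives G-Bb-Db.

G Bb Db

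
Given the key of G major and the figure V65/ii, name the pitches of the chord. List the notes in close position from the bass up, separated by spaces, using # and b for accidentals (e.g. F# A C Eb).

V65/ii is a secondary dominant — the dominant seventh of ii. ii in G major is A, so the applied chord's root is E, a perfect fifth above.
Building a dominant seventh chord on E gives E-G#-B-D.
The figured bass 65 indicates first inversion, placing the third (G#) in the bass: G#-B-D-E.

G# B D E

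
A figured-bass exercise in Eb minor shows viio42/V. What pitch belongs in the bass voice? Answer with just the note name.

The applied chord viio42/V is rooted on A: A-C-Eb-Gb.
The figure 42 means third inversion — the seventh is in the bass.

Gb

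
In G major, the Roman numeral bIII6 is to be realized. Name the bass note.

D

bIII in G major has root Bb; the chord is Bb-D-F.
The figure 6 means first inversion — the third is in the bass.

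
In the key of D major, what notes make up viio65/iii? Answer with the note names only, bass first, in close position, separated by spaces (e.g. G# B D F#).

The slash marks an applied leading-tone chord: viio of iii. In D major, iii is F#, so the leading tone to it is E#, a half step below.
Building a fully diminished seventh chord on E# gives E#-G#-B-D.
With the 65 figure the chord is in first inversion; from the bass G# upward in close position it reads G#-B-D-E#.

G# B D E#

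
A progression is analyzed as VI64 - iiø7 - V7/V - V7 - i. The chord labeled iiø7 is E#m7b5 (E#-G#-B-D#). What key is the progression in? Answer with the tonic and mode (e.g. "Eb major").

The chord E#m7b5 is a half-diminished seventh chord rooted on E#; its label is iiø7.
Counting down one scale step from E# places the tonic on D#; a half-diminished seventh chord on degree 2 is diatonic only in minor.

D# minor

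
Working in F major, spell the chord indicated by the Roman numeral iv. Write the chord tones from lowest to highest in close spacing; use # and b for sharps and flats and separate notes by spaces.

Bb Db F

Scale degree 4 in F major is Bb; here the chord built on it is altered to a minor triad. iv is the minor subdominant, borrowed from the parallel minor.
So the chord is Bb-Db-F.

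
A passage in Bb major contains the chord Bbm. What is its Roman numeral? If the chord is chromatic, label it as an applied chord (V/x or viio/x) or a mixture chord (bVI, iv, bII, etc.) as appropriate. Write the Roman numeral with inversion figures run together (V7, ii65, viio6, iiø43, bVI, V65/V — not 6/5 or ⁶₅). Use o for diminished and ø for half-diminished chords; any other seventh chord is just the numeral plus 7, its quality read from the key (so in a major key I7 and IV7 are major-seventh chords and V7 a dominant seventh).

Stacked in thirds the chord is Bb-Db-F: a minor triad on Bb.
Bb is the first degree of Bb major. This is the minor tonic, borrowed from the parallel minor.

i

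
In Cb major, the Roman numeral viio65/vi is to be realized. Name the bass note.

The applied chord viio65/vi is rooted on G: G-Bb-Db-Fb.
The figure 65 means first inversion — the third is in the bass.

Bb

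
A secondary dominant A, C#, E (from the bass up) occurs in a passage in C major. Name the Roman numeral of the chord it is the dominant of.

The chord is a major triad on A.
A dominant resolves down a perfect fifth: A → D. In C major, D is scale degree 2, i.e. ii.

ii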